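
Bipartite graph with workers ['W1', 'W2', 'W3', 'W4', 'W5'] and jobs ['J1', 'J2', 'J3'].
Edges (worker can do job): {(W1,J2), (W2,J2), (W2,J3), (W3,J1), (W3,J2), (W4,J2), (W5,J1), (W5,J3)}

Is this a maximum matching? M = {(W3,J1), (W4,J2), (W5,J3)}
Yes, size 3 is maximum

Proposed matching has size 3.
Maximum matching size for this graph: 3.

This is a maximum matching.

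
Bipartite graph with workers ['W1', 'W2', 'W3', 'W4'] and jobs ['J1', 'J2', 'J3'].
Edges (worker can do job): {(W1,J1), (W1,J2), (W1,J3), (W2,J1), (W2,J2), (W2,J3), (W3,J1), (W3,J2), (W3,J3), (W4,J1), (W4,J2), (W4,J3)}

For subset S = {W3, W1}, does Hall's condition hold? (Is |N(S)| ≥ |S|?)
Yes: |N(S)| = 3, |S| = 2

Subset S = {W3, W1}
Neighbors N(S) = {J1, J2, J3}

|N(S)| = 3, |S| = 2
Hall's condition: |N(S)| ≥ |S| is satisfied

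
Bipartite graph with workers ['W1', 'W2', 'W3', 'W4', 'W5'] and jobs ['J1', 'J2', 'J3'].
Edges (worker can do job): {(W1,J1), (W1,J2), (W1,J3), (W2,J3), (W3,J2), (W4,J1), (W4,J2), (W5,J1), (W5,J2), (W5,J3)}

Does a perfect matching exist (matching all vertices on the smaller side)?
Yes, perfect matching exists (size 3)

Perfect matching: {(W1,J3), (W3,J2), (W5,J1)}
All 3 vertices on the smaller side are matched.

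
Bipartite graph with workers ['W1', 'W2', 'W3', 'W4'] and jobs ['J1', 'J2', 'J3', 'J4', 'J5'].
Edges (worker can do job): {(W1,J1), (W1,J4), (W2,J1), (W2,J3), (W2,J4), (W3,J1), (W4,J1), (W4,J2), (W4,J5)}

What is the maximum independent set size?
Maximum independent set = 5

By König's theorem:
- Min vertex cover = Max matching = 4
- Max independent set = Total vertices - Min vertex cover
- Max independent set = 9 - 4 = 5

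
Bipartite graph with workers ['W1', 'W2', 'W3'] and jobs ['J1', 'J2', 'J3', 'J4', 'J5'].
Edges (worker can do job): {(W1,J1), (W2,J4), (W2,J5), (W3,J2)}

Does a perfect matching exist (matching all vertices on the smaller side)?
Yes, perfect matching exists (size 3)

Perfect matching: {(W1,J1), (W2,J5), (W3,J2)}
All 3 vertices on the smaller side are matched.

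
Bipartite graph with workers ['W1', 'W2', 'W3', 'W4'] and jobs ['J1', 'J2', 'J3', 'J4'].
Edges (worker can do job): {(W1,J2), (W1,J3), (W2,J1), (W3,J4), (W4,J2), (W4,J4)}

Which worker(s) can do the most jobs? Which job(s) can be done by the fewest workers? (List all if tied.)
Most versatile: W1, W4 (2 jobs); Least covered: J1, J3 (1 workers)

Worker degrees (jobs they can do): W1:2, W2:1, W3:1, W4:2
Job degrees (workers who can do it): J1:1, J2:2, J3:1, J4:2

Maximum worker degree is 2, achieved by: W1, W4
Minimum job degree is 1, achieved by: J1, J3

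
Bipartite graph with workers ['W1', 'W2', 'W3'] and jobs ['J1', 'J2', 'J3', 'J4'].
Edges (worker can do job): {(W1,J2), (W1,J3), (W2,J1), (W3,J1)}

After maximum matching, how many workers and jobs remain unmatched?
Unmatched: 1 workers, 2 jobs

Maximum matching size: 2
Workers: 3 total, 2 matched, 1 unmatched
Jobs: 4 total, 2 matched, 2 unmatched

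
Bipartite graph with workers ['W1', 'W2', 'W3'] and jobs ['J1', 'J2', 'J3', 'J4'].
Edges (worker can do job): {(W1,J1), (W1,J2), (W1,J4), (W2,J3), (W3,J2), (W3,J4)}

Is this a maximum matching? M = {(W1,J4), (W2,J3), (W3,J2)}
Yes, size 3 is maximum

Proposed matching has size 3.
Maximum matching size for this graph: 3.

This is a maximum matching.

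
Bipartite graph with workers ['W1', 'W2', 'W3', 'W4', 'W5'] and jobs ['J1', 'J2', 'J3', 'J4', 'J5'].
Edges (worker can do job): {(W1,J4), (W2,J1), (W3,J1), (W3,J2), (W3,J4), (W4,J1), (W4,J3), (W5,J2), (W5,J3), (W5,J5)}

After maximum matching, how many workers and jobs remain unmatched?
Unmatched: 0 workers, 0 jobs

Maximum matching size: 5
Workers: 5 total, 5 matched, 0 unmatched
Jobs: 5 total, 5 matched, 0 unmatched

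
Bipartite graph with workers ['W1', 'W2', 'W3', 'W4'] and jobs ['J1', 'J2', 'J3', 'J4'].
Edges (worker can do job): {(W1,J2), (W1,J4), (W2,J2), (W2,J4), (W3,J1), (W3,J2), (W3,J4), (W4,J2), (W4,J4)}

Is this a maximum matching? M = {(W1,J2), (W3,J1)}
No, size 2 is not maximum

Proposed matching has size 2.
Maximum matching size for this graph: 3.

This is NOT maximum - can be improved to size 3.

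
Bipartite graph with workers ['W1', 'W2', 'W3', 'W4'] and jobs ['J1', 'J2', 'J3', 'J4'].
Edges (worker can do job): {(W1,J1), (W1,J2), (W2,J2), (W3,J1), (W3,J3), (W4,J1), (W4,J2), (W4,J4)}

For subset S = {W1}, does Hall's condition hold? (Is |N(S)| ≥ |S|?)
Yes: |N(S)| = 2, |S| = 1

Subset S = {W1}
Neighbors N(S) = {J1, J2}

|N(S)| = 2, |S| = 1
Hall's condition: |N(S)| ≥ |S| is satisfied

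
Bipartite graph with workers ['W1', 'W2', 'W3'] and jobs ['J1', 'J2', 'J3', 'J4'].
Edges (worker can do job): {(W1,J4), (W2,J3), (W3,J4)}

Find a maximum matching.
Matching: {(W2,J3), (W3,J4)}

Maximum matching (size 2):
  W2 → J3
  W3 → J4

Each worker is assigned to at most one job, and each job to at most one worker.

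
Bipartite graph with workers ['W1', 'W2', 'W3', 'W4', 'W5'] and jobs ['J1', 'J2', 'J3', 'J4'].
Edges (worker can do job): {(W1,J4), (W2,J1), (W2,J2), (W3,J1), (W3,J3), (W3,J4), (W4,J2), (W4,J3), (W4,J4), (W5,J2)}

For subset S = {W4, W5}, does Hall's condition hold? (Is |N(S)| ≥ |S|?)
Yes: |N(S)| = 3, |S| = 2

Subset S = {W4, W5}
Neighbors N(S) = {J2, J3, J4}

|N(S)| = 3, |S| = 2
Hall's condition: |N(S)| ≥ |S| is satisfied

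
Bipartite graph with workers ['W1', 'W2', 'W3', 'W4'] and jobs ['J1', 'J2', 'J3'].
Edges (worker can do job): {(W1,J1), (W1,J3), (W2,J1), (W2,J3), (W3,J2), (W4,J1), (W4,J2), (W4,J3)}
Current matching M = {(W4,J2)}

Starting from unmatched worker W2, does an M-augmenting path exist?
Yes: W2 → J3

An M-augmenting path alternates non-matching / matching edges, starting and ending at unmatched vertices.
Path: W2 → J3
(J3 is unmatched in M, so the path is augmenting.)
Flipping edges along this path would increase |M| from 1 to 2.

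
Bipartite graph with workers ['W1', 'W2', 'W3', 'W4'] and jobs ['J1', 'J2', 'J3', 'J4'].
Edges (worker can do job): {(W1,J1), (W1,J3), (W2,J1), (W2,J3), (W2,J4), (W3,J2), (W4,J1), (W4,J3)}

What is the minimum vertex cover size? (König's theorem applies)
Minimum vertex cover size = 4

By König's theorem: in bipartite graphs,
min vertex cover = max matching = 4

Maximum matching has size 4, so minimum vertex cover also has size 4.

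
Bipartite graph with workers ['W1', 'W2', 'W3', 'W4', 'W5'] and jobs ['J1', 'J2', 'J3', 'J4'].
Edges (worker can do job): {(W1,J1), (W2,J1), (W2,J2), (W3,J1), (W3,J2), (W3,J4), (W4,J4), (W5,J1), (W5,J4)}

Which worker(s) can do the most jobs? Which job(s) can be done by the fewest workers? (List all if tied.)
Most versatile: W3 (3 jobs); Least covered: J3 (0 workers)

Worker degrees (jobs they can do): W1:1, W2:2, W3:3, W4:1, W5:2
Job degrees (workers who can do it): J1:4, J2:2, J3:0, J4:3

Maximum worker degree is 3, achieved by: W3
Minimum job degree is 0, achieved by: J3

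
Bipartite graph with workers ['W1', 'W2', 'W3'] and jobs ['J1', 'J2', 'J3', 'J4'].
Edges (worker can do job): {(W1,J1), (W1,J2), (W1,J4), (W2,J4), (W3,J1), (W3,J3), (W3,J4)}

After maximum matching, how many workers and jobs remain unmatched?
Unmatched: 0 workers, 1 jobs

Maximum matching size: 3
Workers: 3 total, 3 matched, 0 unmatched
Jobs: 4 total, 3 matched, 1 unmatched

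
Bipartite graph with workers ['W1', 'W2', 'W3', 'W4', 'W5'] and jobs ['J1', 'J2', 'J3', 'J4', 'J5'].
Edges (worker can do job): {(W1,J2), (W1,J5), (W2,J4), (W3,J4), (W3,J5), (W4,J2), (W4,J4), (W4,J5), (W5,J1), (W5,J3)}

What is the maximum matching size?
Maximum matching size = 4

Maximum matching: {(W1,J2), (W3,J5), (W4,J4), (W5,J3)}
Size: 4

This assigns 4 workers to 4 distinct jobs.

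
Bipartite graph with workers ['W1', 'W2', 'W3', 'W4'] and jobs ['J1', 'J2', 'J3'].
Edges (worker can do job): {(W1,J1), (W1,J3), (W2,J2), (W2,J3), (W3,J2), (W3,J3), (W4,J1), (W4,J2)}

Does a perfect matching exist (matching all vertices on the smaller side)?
Yes, perfect matching exists (size 3)

Perfect matching: {(W1,J3), (W3,J2), (W4,J1)}
All 3 vertices on the smaller side are matched.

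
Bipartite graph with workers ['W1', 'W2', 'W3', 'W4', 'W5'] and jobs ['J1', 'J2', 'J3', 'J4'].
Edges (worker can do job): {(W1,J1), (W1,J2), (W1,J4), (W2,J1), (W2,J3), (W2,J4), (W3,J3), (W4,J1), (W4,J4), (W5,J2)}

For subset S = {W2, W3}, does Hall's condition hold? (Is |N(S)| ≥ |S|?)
Yes: |N(S)| = 3, |S| = 2

Subset S = {W2, W3}
Neighbors N(S) = {J1, J3, J4}

|N(S)| = 3, |S| = 2
Hall's condition: |N(S)| ≥ |S| is satisfied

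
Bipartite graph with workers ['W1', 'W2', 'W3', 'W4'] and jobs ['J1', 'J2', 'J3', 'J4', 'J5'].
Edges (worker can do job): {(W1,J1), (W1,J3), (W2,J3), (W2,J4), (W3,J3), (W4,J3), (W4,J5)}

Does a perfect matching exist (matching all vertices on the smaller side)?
Yes, perfect matching exists (size 4)

Perfect matching: {(W1,J1), (W2,J4), (W3,J3), (W4,J5)}
All 4 vertices on the smaller side are matched.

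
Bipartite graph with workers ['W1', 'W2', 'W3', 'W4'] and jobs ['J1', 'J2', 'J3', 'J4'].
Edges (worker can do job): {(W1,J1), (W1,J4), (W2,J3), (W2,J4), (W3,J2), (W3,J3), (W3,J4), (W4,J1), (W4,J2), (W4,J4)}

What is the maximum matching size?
Maximum matching size = 4

Maximum matching: {(W1,J1), (W2,J4), (W3,J3), (W4,J2)}
Size: 4

This assigns 4 workers to 4 distinct jobs.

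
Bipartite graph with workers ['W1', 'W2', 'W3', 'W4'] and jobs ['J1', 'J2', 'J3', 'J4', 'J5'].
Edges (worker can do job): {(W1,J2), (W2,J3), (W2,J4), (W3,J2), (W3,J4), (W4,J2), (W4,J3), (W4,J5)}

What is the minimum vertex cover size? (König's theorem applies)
Minimum vertex cover size = 4

By König's theorem: in bipartite graphs,
min vertex cover = max matching = 4

Maximum matching has size 4, so minimum vertex cover also has size 4.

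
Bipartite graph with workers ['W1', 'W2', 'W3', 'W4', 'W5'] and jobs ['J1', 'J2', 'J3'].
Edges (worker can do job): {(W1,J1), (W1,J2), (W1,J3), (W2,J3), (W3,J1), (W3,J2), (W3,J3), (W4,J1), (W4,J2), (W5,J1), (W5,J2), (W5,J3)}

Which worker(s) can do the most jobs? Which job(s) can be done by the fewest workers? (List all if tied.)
Most versatile: W1, W3, W5 (3 jobs); Least covered: J1, J2, J3 (4 workers)

Worker degrees (jobs they can do): W1:3, W2:1, W3:3, W4:2, W5:3
Job degrees (workers who can do it): J1:4, J2:4, J3:4

Maximum worker degree is 3, achieved by: W1, W3, W5
Minimum job degree is 4, achieved by: J1, J2, J3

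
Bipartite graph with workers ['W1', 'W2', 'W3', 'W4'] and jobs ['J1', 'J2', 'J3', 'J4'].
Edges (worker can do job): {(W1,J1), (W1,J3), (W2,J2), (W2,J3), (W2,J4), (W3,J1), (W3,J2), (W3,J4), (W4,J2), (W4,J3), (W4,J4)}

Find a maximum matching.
Matching: {(W1,J3), (W2,J2), (W3,J1), (W4,J4)}

Maximum matching (size 4):
  W1 → J3
  W2 → J2
  W3 → J1
  W4 → J4

Each worker is assigned to at most one job, and each job to at most one worker.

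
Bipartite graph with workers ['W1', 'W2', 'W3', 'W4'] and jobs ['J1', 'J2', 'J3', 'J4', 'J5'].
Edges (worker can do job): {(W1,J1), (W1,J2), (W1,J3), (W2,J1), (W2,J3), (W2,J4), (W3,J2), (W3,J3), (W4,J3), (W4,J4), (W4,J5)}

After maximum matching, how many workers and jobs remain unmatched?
Unmatched: 0 workers, 1 jobs

Maximum matching size: 4
Workers: 4 total, 4 matched, 0 unmatched
Jobs: 5 total, 4 matched, 1 unmatched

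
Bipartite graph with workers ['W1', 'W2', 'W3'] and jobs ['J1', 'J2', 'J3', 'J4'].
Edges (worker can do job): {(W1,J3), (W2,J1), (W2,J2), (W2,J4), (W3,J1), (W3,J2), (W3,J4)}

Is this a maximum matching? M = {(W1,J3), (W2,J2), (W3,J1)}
Yes, size 3 is maximum

Proposed matching has size 3.
Maximum matching size for this graph: 3.

This is a maximum matching.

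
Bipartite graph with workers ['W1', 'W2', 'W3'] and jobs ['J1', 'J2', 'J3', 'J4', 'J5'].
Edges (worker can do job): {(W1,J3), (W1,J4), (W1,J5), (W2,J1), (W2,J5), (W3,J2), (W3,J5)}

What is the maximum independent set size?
Maximum independent set = 5

By König's theorem:
- Min vertex cover = Max matching = 3
- Max independent set = Total vertices - Min vertex cover
- Max independent set = 8 - 3 = 5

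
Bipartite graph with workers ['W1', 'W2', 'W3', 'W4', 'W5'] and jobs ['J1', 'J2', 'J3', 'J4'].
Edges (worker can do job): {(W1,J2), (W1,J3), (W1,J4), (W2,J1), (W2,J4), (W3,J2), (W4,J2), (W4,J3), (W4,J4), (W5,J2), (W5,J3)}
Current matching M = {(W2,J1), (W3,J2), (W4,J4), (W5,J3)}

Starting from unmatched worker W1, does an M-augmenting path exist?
No augmenting path from W1

Alternating search from W1 reaches jobs: {J2, J3, J4}.
Every reachable job is already matched in M, and following those matched edges back to workers exposes no further unvisited jobs.
No M-augmenting path from W1 exists.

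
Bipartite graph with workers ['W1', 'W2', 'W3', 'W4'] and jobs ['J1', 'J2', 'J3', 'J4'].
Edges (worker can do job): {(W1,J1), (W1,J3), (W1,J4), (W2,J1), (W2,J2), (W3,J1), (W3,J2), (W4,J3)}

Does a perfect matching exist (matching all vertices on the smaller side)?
Yes, perfect matching exists (size 4)

Perfect matching: {(W1,J4), (W2,J2), (W3,J1), (W4,J3)}
All 4 vertices on the smaller side are matched.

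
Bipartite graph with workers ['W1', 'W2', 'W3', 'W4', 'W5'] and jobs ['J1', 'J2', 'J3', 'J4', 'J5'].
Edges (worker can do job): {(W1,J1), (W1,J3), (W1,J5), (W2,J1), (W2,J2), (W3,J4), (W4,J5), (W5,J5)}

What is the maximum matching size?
Maximum matching size = 4

Maximum matching: {(W1,J3), (W2,J1), (W3,J4), (W5,J5)}
Size: 4

This assigns 4 workers to 4 distinct jobs.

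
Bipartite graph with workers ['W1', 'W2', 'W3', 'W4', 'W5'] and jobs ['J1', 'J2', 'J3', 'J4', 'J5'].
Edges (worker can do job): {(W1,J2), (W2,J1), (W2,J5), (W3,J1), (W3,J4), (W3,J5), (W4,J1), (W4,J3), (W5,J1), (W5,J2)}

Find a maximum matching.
Matching: {(W1,J2), (W2,J5), (W3,J4), (W4,J3), (W5,J1)}

Maximum matching (size 5):
  W1 → J2
  W2 → J5
  W3 → J4
  W4 → J3
  W5 → J1

Each worker is assigned to at most one job, and each job to at most one worker.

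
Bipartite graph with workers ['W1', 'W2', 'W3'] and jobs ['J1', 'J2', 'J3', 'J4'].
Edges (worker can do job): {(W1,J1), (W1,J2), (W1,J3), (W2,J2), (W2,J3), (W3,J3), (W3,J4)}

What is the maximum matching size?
Maximum matching size = 3

Maximum matching: {(W1,J3), (W2,J2), (W3,J4)}
Size: 3

This assigns 3 workers to 3 distinct jobs.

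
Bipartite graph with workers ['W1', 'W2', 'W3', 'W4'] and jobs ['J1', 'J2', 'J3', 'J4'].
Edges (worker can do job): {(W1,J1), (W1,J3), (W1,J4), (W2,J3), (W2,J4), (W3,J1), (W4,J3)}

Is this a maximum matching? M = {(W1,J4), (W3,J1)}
No, size 2 is not maximum

Proposed matching has size 2.
Maximum matching size for this graph: 3.

This is NOT maximum - can be improved to size 3.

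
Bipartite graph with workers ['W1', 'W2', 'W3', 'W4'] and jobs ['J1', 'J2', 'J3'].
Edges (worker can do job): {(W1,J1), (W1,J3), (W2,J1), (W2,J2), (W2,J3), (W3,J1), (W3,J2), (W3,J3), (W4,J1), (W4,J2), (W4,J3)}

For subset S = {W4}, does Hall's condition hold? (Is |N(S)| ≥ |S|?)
Yes: |N(S)| = 3, |S| = 1

Subset S = {W4}
Neighbors N(S) = {J1, J2, J3}

|N(S)| = 3, |S| = 1
Hall's condition: |N(S)| ≥ |S| is satisfied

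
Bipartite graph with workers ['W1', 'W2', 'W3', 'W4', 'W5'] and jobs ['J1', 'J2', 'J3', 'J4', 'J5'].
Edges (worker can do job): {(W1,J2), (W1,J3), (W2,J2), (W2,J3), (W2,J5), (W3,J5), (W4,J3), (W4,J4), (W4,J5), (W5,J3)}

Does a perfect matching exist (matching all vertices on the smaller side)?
No, maximum matching has size 4 < 5

Maximum matching has size 4, need 5 for perfect matching.
Unmatched workers: ['W2']
Unmatched jobs: ['J1']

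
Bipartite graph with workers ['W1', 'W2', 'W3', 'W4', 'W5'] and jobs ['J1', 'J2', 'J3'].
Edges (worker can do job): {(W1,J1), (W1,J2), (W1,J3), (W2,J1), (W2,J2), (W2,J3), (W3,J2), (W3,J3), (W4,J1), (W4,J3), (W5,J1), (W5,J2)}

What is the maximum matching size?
Maximum matching size = 3

Maximum matching: {(W3,J2), (W4,J3), (W5,J1)}
Size: 3

This assigns 3 workers to 3 distinct jobs.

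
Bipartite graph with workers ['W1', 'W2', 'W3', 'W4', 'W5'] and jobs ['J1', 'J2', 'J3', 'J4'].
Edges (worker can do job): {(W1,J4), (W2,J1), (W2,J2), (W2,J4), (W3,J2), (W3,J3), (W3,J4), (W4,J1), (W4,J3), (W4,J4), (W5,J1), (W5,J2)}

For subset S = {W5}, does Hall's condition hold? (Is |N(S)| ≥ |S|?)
Yes: |N(S)| = 2, |S| = 1

Subset S = {W5}
Neighbors N(S) = {J1, J2}

|N(S)| = 2, |S| = 1
Hall's condition: |N(S)| ≥ |S| is satisfied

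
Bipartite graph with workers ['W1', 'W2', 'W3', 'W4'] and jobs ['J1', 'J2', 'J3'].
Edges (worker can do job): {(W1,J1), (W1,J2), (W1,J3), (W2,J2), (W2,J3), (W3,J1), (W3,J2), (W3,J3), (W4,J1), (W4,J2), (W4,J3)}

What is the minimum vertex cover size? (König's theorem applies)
Minimum vertex cover size = 3

By König's theorem: in bipartite graphs,
min vertex cover = max matching = 3

Maximum matching has size 3, so minimum vertex cover also has size 3.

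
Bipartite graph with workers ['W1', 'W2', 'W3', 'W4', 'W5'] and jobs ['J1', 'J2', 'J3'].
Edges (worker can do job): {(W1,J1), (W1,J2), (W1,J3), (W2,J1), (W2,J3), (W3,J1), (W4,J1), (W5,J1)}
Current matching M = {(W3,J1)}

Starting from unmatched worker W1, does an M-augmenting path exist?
Yes: W1 → J3

An M-augmenting path alternates non-matching / matching edges, starting and ending at unmatched vertices.
Path: W1 → J3
(J3 is unmatched in M, so the path is augmenting.)
Flipping edges along this path would increase |M| from 1 to 2.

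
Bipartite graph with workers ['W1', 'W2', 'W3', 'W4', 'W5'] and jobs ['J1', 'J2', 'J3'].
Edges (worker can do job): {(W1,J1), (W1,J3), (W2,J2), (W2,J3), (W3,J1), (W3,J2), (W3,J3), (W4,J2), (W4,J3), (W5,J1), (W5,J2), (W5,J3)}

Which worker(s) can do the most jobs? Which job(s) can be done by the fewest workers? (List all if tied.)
Most versatile: W3, W5 (3 jobs); Least covered: J1 (3 workers)

Worker degrees (jobs they can do): W1:2, W2:2, W3:3, W4:2, W5:3
Job degrees (workers who can do it): J1:3, J2:4, J3:5

Maximum worker degree is 3, achieved by: W3, W5
Minimum job degree is 3, achieved by: J1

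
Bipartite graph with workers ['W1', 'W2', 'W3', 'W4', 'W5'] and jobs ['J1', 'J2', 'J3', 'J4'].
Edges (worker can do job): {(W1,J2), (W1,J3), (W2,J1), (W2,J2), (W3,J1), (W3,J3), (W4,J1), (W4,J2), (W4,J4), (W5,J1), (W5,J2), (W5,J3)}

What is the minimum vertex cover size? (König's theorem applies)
Minimum vertex cover size = 4

By König's theorem: in bipartite graphs,
min vertex cover = max matching = 4

Maximum matching has size 4, so minimum vertex cover also has size 4.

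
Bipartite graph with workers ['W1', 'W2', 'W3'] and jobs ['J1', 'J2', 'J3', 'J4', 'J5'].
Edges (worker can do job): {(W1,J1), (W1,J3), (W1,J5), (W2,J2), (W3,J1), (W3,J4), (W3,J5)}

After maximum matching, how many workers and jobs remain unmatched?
Unmatched: 0 workers, 2 jobs

Maximum matching size: 3
Workers: 3 total, 3 matched, 0 unmatched
Jobs: 5 total, 3 matched, 2 unmatched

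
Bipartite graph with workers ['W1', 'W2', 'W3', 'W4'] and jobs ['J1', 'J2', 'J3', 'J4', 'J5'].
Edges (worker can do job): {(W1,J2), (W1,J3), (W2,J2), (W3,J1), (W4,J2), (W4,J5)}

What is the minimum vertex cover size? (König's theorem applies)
Minimum vertex cover size = 4

By König's theorem: in bipartite graphs,
min vertex cover = max matching = 4

Maximum matching has size 4, so minimum vertex cover also has size 4.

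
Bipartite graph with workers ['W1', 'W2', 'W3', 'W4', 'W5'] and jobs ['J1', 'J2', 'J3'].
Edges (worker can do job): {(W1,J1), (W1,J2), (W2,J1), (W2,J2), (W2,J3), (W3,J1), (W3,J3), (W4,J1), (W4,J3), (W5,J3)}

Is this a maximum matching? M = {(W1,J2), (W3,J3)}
No, size 2 is not maximum

Proposed matching has size 2.
Maximum matching size for this graph: 3.

This is NOT maximum - can be improved to size 3.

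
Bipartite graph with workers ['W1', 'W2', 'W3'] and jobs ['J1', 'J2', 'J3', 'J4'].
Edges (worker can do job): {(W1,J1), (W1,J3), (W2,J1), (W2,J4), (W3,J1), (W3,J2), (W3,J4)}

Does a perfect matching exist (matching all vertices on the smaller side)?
Yes, perfect matching exists (size 3)

Perfect matching: {(W1,J3), (W2,J1), (W3,J4)}
All 3 vertices on the smaller side are matched.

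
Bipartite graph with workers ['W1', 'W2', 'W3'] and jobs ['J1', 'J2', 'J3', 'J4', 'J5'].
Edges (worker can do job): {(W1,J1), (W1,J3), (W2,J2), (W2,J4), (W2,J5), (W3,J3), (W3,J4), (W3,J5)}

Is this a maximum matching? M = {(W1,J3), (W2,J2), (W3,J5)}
Yes, size 3 is maximum

Proposed matching has size 3.
Maximum matching size for this graph: 3.

This is a maximum matching.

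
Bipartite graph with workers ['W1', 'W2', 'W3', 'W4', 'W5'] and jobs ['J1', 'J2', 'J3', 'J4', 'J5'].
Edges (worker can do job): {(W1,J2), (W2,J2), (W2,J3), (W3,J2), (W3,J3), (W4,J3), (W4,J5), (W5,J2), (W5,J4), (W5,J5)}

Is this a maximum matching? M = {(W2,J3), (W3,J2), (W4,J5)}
No, size 3 is not maximum

Proposed matching has size 3.
Maximum matching size for this graph: 4.

This is NOT maximum - can be improved to size 4.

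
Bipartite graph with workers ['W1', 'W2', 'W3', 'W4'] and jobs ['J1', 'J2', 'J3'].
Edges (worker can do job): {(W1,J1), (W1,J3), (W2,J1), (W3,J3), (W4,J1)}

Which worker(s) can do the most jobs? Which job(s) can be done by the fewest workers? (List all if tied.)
Most versatile: W1 (2 jobs); Least covered: J2 (0 workers)

Worker degrees (jobs they can do): W1:2, W2:1, W3:1, W4:1
Job degrees (workers who can do it): J1:3, J2:0, J3:2

Maximum worker degree is 2, achieved by: W1
Minimum job degree is 0, achieved by: J2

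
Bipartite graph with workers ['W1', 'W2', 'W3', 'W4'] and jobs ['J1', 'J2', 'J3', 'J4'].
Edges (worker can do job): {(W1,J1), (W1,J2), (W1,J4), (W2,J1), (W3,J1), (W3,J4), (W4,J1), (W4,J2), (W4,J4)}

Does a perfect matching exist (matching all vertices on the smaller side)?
No, maximum matching has size 3 < 4

Maximum matching has size 3, need 4 for perfect matching.
Unmatched workers: ['W2']
Unmatched jobs: ['J3']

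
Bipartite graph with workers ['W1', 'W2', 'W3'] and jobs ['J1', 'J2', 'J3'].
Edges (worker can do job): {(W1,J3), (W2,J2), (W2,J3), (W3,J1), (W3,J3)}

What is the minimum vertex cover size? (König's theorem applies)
Minimum vertex cover size = 3

By König's theorem: in bipartite graphs,
min vertex cover = max matching = 3

Maximum matching has size 3, so minimum vertex cover also has size 3.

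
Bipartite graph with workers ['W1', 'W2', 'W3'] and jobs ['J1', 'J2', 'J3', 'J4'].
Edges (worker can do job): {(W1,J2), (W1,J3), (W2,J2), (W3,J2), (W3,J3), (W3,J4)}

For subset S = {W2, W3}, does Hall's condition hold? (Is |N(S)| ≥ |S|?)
Yes: |N(S)| = 3, |S| = 2

Subset S = {W2, W3}
Neighbors N(S) = {J2, J3, J4}

|N(S)| = 3, |S| = 2
Hall's condition: |N(S)| ≥ |S| is satisfied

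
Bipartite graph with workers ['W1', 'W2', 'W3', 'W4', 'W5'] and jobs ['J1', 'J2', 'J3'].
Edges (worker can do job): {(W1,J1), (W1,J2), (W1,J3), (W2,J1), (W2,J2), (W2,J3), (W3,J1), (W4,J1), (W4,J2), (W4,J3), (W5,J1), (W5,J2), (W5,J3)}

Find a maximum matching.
Matching: {(W3,J1), (W4,J2), (W5,J3)}

Maximum matching (size 3):
  W3 → J1
  W4 → J2
  W5 → J3

Each worker is assigned to at most one job, and each job to at most one worker.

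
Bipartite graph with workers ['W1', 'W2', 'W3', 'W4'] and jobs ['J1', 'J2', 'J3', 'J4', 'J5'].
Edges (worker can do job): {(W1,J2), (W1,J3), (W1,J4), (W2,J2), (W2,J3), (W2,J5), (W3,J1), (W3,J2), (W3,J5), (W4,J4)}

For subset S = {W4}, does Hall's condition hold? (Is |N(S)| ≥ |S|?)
Yes: |N(S)| = 1, |S| = 1

Subset S = {W4}
Neighbors N(S) = {J4}

|N(S)| = 1, |S| = 1
Hall's condition: |N(S)| ≥ |S| is satisfied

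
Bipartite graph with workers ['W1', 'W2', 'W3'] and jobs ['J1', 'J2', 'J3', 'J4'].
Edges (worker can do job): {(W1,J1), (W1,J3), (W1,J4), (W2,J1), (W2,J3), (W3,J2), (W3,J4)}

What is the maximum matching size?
Maximum matching size = 3

Maximum matching: {(W1,J3), (W2,J1), (W3,J2)}
Size: 3

This assigns 3 workers to 3 distinct jobs.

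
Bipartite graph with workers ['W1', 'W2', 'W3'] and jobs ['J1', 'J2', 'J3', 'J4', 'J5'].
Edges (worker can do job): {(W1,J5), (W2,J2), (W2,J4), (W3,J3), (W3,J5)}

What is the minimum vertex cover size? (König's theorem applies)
Minimum vertex cover size = 3

By König's theorem: in bipartite graphs,
min vertex cover = max matching = 3

Maximum matching has size 3, so minimum vertex cover also has size 3.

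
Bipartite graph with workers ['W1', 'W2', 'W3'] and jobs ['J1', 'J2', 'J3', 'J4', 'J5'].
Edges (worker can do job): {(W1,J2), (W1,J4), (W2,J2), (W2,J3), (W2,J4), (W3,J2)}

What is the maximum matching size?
Maximum matching size = 3

Maximum matching: {(W1,J4), (W2,J3), (W3,J2)}
Size: 3

This assigns 3 workers to 3 distinct jobs.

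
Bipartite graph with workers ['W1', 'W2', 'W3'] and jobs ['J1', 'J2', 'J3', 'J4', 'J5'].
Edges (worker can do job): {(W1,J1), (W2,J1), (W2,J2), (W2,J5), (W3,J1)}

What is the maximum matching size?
Maximum matching size = 2

Maximum matching: {(W2,J5), (W3,J1)}
Size: 2

This assigns 2 workers to 2 distinct jobs.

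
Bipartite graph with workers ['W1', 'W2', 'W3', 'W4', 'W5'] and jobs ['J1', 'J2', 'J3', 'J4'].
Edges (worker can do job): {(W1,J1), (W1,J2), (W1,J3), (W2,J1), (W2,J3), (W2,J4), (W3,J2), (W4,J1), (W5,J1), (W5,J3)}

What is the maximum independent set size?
Maximum independent set = 5

By König's theorem:
- Min vertex cover = Max matching = 4
- Max independent set = Total vertices - Min vertex cover
- Max independent set = 9 - 4 = 5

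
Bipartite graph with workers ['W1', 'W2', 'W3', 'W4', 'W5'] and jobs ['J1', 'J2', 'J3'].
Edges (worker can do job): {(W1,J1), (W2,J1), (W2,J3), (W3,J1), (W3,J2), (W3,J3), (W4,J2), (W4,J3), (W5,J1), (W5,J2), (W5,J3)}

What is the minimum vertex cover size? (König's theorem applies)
Minimum vertex cover size = 3

By König's theorem: in bipartite graphs,
min vertex cover = max matching = 3

Maximum matching has size 3, so minimum vertex cover also has size 3.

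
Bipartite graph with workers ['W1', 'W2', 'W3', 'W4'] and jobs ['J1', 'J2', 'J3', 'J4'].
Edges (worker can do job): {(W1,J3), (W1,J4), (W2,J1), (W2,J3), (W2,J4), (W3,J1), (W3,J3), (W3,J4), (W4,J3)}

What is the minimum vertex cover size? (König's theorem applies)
Minimum vertex cover size = 3

By König's theorem: in bipartite graphs,
min vertex cover = max matching = 3

Maximum matching has size 3, so minimum vertex cover also has size 3.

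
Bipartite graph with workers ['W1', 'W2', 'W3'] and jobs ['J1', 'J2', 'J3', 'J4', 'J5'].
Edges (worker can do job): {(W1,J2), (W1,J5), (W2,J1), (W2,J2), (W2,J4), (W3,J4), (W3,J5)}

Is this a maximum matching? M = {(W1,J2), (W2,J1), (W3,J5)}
Yes, size 3 is maximum

Proposed matching has size 3.
Maximum matching size for this graph: 3.

This is a maximum matching.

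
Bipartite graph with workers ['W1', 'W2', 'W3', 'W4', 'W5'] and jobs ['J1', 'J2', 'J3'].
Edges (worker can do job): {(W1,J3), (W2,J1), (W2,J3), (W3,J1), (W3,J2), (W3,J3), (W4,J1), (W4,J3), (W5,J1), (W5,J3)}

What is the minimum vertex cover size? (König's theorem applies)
Minimum vertex cover size = 3

By König's theorem: in bipartite graphs,
min vertex cover = max matching = 3

Maximum matching has size 3, so minimum vertex cover also has size 3.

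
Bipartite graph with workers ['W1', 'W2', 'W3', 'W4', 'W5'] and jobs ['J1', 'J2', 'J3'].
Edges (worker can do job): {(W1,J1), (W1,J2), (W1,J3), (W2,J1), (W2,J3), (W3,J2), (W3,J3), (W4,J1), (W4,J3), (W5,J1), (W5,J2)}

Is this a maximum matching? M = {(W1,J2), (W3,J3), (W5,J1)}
Yes, size 3 is maximum

Proposed matching has size 3.
Maximum matching size for this graph: 3.

This is a maximum matching.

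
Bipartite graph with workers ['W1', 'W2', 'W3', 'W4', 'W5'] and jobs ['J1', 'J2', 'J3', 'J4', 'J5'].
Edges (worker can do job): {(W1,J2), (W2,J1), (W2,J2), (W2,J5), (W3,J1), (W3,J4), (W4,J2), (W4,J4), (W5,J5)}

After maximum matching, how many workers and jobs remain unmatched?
Unmatched: 1 workers, 1 jobs

Maximum matching size: 4
Workers: 5 total, 4 matched, 1 unmatched
Jobs: 5 total, 4 matched, 1 unmatched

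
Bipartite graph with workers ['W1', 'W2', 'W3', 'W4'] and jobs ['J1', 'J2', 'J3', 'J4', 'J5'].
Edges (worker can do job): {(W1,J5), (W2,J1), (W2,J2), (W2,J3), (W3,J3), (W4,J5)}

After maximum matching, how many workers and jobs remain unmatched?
Unmatched: 1 workers, 2 jobs

Maximum matching size: 3
Workers: 4 total, 3 matched, 1 unmatched
Jobs: 5 total, 3 matched, 2 unmatched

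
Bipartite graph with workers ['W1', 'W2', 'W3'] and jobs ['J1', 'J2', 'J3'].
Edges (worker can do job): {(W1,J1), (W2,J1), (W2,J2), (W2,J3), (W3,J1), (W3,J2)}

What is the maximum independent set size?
Maximum independent set = 3

By König's theorem:
- Min vertex cover = Max matching = 3
- Max independent set = Total vertices - Min vertex cover
- Max independent set = 6 - 3 = 3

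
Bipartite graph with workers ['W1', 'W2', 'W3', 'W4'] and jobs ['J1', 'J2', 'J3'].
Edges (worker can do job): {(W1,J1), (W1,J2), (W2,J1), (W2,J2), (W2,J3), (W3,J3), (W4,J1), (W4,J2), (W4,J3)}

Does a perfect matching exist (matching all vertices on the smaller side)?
Yes, perfect matching exists (size 3)

Perfect matching: {(W1,J1), (W3,J3), (W4,J2)}
All 3 vertices on the smaller side are matched.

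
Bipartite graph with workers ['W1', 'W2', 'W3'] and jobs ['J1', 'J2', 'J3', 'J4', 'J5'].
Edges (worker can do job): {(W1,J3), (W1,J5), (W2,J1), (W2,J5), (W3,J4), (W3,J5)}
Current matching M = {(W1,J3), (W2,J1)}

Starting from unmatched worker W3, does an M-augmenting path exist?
Yes: W3 → J5

An M-augmenting path alternates non-matching / matching edges, starting and ending at unmatched vertices.
Path: W3 → J5
(J5 is unmatched in M, so the path is augmenting.)
Flipping edges along this path would increase |M| from 2 to 3.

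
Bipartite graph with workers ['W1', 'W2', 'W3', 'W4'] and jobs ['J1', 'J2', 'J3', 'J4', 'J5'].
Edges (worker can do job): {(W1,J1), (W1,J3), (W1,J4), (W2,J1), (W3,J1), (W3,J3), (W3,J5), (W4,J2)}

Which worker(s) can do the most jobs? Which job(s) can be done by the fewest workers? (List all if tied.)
Most versatile: W1, W3 (3 jobs); Least covered: J2, J4, J5 (1 workers)

Worker degrees (jobs they can do): W1:3, W2:1, W3:3, W4:1
Job degrees (workers who can do it): J1:3, J2:1, J3:2, J4:1, J5:1

Maximum worker degree is 3, achieved by: W1, W3
Minimum job degree is 1, achieved by: J2, J4, J5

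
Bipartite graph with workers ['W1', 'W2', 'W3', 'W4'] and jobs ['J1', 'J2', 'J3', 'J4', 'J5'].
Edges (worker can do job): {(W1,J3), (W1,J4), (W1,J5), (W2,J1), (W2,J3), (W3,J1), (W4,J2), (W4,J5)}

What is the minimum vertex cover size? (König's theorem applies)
Minimum vertex cover size = 4

By König's theorem: in bipartite graphs,
min vertex cover = max matching = 4

Maximum matching has size 4, so minimum vertex cover also has size 4.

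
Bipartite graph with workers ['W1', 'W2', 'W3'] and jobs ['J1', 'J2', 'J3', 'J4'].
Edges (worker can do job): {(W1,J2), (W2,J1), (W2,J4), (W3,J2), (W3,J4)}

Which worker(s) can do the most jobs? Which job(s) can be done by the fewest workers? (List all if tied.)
Most versatile: W2, W3 (2 jobs); Least covered: J3 (0 workers)

Worker degrees (jobs they can do): W1:1, W2:2, W3:2
Job degrees (workers who can do it): J1:1, J2:2, J3:0, J4:2

Maximum worker degree is 2, achieved by: W2, W3
Minimum job degree is 0, achieved by: J3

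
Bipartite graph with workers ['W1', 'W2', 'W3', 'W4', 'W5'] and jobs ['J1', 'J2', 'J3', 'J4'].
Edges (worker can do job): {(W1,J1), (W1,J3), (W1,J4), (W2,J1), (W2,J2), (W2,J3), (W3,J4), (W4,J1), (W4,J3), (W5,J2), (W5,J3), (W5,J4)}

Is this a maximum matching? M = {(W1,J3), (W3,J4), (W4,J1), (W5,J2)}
Yes, size 4 is maximum

Proposed matching has size 4.
Maximum matching size for this graph: 4.

This is a maximum matching.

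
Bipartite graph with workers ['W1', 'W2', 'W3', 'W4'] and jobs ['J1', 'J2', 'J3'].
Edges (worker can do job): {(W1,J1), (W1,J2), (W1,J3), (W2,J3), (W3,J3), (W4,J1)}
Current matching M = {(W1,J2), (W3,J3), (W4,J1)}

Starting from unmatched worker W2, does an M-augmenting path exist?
No augmenting path from W2

Alternating search from W2 reaches jobs: {J3}.
Every reachable job is already matched in M, and following those matched edges back to workers exposes no further unvisited jobs.
No M-augmenting path from W2 exists.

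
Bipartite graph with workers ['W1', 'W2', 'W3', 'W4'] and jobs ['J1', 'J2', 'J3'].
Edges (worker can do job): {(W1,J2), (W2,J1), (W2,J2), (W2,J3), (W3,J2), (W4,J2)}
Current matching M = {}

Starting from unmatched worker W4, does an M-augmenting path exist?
Yes: W4 → J2

An M-augmenting path alternates non-matching / matching edges, starting and ending at unmatched vertices.
Path: W4 → J2
(J2 is unmatched in M, so the path is augmenting.)
Flipping edges along this path would increase |M| from 0 to 1.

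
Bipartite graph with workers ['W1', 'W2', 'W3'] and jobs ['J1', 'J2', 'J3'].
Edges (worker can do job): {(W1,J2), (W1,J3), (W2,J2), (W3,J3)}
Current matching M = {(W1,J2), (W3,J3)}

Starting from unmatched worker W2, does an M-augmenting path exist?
No augmenting path from W2

Alternating search from W2 reaches jobs: {J2, J3}.
Every reachable job is already matched in M, and following those matched edges back to workers exposes no further unvisited jobs.
No M-augmenting path from W2 exists.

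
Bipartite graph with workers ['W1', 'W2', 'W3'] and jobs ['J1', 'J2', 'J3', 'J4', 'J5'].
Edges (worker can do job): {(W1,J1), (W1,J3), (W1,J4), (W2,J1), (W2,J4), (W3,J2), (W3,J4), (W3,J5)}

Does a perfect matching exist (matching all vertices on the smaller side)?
Yes, perfect matching exists (size 3)

Perfect matching: {(W1,J1), (W2,J4), (W3,J5)}
All 3 vertices on the smaller side are matched.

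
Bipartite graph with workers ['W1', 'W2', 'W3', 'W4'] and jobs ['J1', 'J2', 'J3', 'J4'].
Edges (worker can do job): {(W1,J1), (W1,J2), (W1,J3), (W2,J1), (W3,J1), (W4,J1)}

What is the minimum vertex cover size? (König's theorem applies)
Minimum vertex cover size = 2

By König's theorem: in bipartite graphs,
min vertex cover = max matching = 2

Maximum matching has size 2, so minimum vertex cover also has size 2.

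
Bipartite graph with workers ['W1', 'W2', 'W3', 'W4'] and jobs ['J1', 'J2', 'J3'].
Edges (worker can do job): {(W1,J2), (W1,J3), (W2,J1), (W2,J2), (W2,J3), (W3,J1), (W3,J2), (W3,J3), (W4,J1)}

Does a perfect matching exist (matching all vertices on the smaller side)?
Yes, perfect matching exists (size 3)

Perfect matching: {(W1,J3), (W3,J2), (W4,J1)}
All 3 vertices on the smaller side are matched.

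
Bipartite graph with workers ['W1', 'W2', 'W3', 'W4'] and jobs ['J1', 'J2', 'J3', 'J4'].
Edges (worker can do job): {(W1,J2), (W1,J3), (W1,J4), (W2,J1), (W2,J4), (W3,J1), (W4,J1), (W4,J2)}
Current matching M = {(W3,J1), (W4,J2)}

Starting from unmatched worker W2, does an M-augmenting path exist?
Yes: W2 → J4

An M-augmenting path alternates non-matching / matching edges, starting and ending at unmatched vertices.
Path: W2 → J4
(J4 is unmatched in M, so the path is augmenting.)
Flipping edges along this path would increase |M| from 2 to 3.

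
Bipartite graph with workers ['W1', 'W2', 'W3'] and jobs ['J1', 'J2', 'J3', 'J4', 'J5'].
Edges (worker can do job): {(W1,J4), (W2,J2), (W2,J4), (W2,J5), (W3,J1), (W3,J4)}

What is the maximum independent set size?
Maximum independent set = 5

By König's theorem:
- Min vertex cover = Max matching = 3
- Max independent set = Total vertices - Min vertex cover
- Max independent set = 8 - 3 = 5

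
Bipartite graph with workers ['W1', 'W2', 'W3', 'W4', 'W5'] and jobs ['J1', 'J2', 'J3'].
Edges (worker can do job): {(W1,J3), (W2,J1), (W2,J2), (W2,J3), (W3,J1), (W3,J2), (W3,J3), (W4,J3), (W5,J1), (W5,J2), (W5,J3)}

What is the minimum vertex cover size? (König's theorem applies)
Minimum vertex cover size = 3

By König's theorem: in bipartite graphs,
min vertex cover = max matching = 3

Maximum matching has size 3, so minimum vertex cover also has size 3.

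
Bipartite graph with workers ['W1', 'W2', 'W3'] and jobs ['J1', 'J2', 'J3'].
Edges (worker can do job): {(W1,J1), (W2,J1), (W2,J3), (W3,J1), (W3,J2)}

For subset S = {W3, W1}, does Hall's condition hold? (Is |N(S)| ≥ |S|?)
Yes: |N(S)| = 2, |S| = 2

Subset S = {W3, W1}
Neighbors N(S) = {J1, J2}

|N(S)| = 2, |S| = 2
Hall's condition: |N(S)| ≥ |S| is satisfied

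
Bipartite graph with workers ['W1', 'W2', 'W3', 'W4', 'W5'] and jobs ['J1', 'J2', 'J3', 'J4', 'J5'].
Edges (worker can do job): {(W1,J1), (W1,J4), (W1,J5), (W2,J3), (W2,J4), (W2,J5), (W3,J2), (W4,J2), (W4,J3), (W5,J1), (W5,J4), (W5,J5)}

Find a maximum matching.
Matching: {(W1,J5), (W2,J4), (W3,J2), (W4,J3), (W5,J1)}

Maximum matching (size 5):
  W1 → J5
  W2 → J4
  W3 → J2
  W4 → J3
  W5 → J1

Each worker is assigned to at most one job, and each job to at most one worker.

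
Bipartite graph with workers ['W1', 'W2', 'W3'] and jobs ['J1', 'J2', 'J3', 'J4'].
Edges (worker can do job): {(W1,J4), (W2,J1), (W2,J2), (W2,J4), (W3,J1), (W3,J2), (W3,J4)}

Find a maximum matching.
Matching: {(W1,J4), (W2,J1), (W3,J2)}

Maximum matching (size 3):
  W1 → J4
  W2 → J1
  W3 → J2

Each worker is assigned to at most one job, and each job to at most one worker.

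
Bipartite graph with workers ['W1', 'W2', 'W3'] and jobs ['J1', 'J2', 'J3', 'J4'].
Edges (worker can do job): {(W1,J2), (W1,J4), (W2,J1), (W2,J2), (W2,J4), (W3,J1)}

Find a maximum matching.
Matching: {(W1,J4), (W2,J2), (W3,J1)}

Maximum matching (size 3):
  W1 → J4
  W2 → J2
  W3 → J1

Each worker is assigned to at most one job, and each job to at most one worker.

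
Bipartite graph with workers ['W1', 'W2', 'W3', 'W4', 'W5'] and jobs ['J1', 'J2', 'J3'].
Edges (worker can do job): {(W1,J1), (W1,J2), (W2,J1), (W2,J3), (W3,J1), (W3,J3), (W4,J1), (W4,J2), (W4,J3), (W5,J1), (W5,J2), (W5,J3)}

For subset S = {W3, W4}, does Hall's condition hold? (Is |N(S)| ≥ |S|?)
Yes: |N(S)| = 3, |S| = 2

Subset S = {W3, W4}
Neighbors N(S) = {J1, J2, J3}

|N(S)| = 3, |S| = 2
Hall's condition: |N(S)| ≥ |S| is satisfied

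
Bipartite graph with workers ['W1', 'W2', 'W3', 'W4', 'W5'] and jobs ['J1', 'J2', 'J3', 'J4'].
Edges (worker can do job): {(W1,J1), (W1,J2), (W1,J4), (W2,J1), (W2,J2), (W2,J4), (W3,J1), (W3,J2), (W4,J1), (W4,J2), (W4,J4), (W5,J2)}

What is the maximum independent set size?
Maximum independent set = 6

By König's theorem:
- Min vertex cover = Max matching = 3
- Max independent set = Total vertices - Min vertex cover
- Max independent set = 9 - 3 = 6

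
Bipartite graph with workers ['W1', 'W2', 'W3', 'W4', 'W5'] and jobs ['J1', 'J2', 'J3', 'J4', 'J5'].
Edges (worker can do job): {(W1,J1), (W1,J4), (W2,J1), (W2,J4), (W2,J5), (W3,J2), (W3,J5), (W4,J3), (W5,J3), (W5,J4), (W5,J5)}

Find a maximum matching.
Matching: {(W1,J1), (W2,J4), (W3,J2), (W4,J3), (W5,J5)}

Maximum matching (size 5):
  W1 → J1
  W2 → J4
  W3 → J2
  W4 → J3
  W5 → J5

Each worker is assigned to at most one job, and each job to at most one worker.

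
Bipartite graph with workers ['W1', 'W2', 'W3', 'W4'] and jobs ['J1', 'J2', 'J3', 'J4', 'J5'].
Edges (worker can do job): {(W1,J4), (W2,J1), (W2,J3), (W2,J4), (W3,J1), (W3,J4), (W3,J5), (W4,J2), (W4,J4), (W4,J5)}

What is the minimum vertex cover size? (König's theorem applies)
Minimum vertex cover size = 4

By König's theorem: in bipartite graphs,
min vertex cover = max matching = 4

Maximum matching has size 4, so minimum vertex cover also has size 4.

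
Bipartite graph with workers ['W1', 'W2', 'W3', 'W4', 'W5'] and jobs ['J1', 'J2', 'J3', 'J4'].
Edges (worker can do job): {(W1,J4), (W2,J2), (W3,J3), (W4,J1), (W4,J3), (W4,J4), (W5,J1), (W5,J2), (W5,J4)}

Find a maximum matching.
Matching: {(W2,J2), (W3,J3), (W4,J4), (W5,J1)}

Maximum matching (size 4):
  W2 → J2
  W3 → J3
  W4 → J4
  W5 → J1

Each worker is assigned to at most one job, and each job to at most one worker.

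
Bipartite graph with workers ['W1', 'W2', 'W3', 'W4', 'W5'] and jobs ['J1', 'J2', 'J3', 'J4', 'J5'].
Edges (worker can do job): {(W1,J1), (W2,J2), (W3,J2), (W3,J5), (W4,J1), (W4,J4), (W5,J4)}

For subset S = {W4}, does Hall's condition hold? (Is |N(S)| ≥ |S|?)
Yes: |N(S)| = 2, |S| = 1

Subset S = {W4}
Neighbors N(S) = {J1, J4}

|N(S)| = 2, |S| = 1
Hall's condition: |N(S)| ≥ |S| is satisfied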